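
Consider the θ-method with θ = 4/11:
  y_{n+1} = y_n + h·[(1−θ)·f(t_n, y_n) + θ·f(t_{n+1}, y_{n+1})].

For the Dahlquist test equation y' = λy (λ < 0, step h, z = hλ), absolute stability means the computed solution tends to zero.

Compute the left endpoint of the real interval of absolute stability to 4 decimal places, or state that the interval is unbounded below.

left endpoint -7.3333.

With y'=λy (z=hλ):
  y_{n+1} = y_n + z·[7/11·y_n + 4/11·y_{n+1}] ⇒ (1 − 4/11z)y_{n+1} = (1 + 7/11z)y_n
  Hence R(z) = (1 + 7/11z)/(1 − 4/11z).

Find x<0 with |R(x)|<1.
x=-1.12: |R|=0.2041
R=−1: 1+7/11x = −1+4/11x ⇒ -3/11x=2 ⇒ x=2/(-3/11)=-7.3333
Confirm numerically:
  x=-6.400: |R|=0.92350 <1
  x=-6.009: |R|=0.88660 <1
  x=-4.704: |R|=0.73544 <1
  x=-3.055: |R|=0.44724 <1
  x=-7.881: |R|=1.03864 >1
  x=-7.657: |R|=1.02333 >1
  x=-7.398: |R|=1.00478 >1
Interval (-7.3333, 0).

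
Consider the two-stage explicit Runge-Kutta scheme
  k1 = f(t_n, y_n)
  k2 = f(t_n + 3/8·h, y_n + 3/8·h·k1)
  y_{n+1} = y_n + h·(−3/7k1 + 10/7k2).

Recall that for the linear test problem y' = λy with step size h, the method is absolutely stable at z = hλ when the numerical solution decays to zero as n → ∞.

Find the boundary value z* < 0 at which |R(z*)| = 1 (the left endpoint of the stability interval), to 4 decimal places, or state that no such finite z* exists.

left endpoint -1.8667.

On y'=λy, z=hλ:
  k1=λy_n ⇒ h·k1=z·y_n;  k2=λ(1+3/8z)y_n ⇒ h·k2=z(1+3/8z)y_n
  y_{n+1}/y_n = 1 − 3/7z + 10/7z(1+3/8z) = 1 + z + 15/28z²
  ⇒ R(z) = 1 + z + 15/28z².

Need |R(x)|<1, x<0.
x=-1.28: |R|=0.5977
R=1: x+15/28x²=0 ⇒ x=−28/15=-1.8667; min R=1−1/(4·15/28)=0.5333>−1
Confirm numerically:
  x=-1.338: |R|=0.62106 <1
  x=-1.285: |R|=0.59958 <1
  x=-1.235: |R|=0.58208 <1
  x=-1.048: |R|=0.54038 <1
  x=-2.219: |R|=1.41884 >1
  x=-2.030: |R|=1.17762 >1
Stable set (-1.8667, 0).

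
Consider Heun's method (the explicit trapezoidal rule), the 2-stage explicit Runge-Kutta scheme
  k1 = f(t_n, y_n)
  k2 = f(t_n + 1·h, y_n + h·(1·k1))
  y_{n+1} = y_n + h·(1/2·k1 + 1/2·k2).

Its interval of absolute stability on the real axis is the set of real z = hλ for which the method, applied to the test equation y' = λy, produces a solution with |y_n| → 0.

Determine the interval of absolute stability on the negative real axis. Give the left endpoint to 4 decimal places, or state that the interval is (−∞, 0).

(-2.0000, 0).

On y'=λy, z=hλ:
  order 2, 2-stage ⇒ R(z)=1+z+z^2/2
  (e.g. R(-0.5)=0.62500, |R|=0.62500)

Need |R(x)|<1, x<0.
x=-0.5: |R|=0.6250
|R(-2.15)|=1.1612 |R(-1.59)|=0.6741 |R(-0.59)|=0.5840
Bisect:
  x_lo=-2.4862 |R|=1.6044  x_hi=-0.3549 |R|=0.7081
  mid=-1.42052 |R|=0.58842 →hi
  mid=-1.95335 |R|=0.95443 →hi
  mid=-2.21976 |R|=1.24391 →lo
  mid=-2.08655 |R|=1.09030 →lo
  mid=-2.01995 |R|=1.02015 →lo
  mid=-1.98665 |R|=0.98674 →hi
  mid=-2.00330 |R|=1.00330 →lo
  ...
  [-2.00005,-1.99992] ⇒ x*=-2.0000
So |R|<1 on (-2.0000, 0).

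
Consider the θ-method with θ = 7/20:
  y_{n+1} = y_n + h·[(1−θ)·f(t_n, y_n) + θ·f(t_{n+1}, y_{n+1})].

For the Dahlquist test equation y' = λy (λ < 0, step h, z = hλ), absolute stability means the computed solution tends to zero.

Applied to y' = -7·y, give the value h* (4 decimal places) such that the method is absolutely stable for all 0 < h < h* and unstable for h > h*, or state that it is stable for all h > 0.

Set f=λy, z=hλ:
  y_{n+1} = y_n + z·[13/20·y_n + 7/20·y_{n+1}] ⇒ (1 − 7/20z)y_{n+1} = (1 + 13/20z)y_n
  so R(z) = (1 + 13/20z)/(1 − 7/20z).

Solve |R(x)|<1 on ℝ⁻.
x=-1.64: |R|=0.0419
R=−1: 1+13/20x = −1+7/20x ⇒ -3/10x=2 ⇒ x=2/(-3/10)=-6.6667
Confirm numerically:
  x=-5.182: |R|=0.84170 <1
  x=-3.952: |R|=0.65827 <1
  x=-3.341: |R|=0.54009 <1
  x=-7.171: |R|=1.04311 >1
  x=-7.023: |R|=1.03091 >1
  x=-6.976: |R|=1.02696 >1
So |R|<1 on (-6.6667, 0).

(-6.6667,0); λ=-7 ⇒ h* = (20/3)/7 = 0.9524.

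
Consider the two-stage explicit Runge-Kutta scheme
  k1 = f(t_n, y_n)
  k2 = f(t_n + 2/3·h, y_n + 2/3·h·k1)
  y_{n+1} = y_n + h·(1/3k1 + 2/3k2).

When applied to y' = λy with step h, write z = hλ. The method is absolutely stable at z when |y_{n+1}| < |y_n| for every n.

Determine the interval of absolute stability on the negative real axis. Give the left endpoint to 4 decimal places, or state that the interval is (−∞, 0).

z∈(-2.2500,0).

On y'=λy, z=hλ:
  k1=λy_n ⇒ h·k1=z·y_n;  k2=λ(1+2/3z)y_n ⇒ h·k2=z(1+2/3z)y_n
  y_{n+1}/y_n = 1 + 1/3z + 2/3z(1+2/3z) = 1 + z + 4/9z²
  ⇒ R(z) = 1 + z + 4/9z².

Boundary: |R(x)|=1, x<0.
x=-0.52: |R|=0.6002
R=1: x+4/9x²=0 ⇒ x=−9/4=-2.2500; min R=1−1/(4·4/9)=0.4375>−1
Confirm numerically:
  x=-2.203: |R|=0.95398 <1
  x=-2.138: |R|=0.89358 <1
  x=-1.258: |R|=0.44536 <1
  x=-2.700: |R|=1.54000 >1
  x=-2.496: |R|=1.27290 >1
Stable set (-2.2500, 0).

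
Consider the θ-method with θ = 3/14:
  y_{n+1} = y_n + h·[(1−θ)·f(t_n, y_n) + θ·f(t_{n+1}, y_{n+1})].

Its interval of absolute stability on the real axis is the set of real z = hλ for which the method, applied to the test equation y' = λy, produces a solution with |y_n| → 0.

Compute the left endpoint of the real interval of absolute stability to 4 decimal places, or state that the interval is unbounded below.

On y'=λy, z=hλ:
  y_{n+1} = y_n + z·[11/14·y_n + 3/14·y_{n+1}] ⇒ (1 − 3/14z)y_{n+1} = (1 + 11/14z)y_n
  R(z) = (1 + 11/14z)/(1 − 3/14z).

Need |R(x)|<1, x<0.
x=-0.65: |R|=0.4295
R=−1: 1+11/14x = −1+3/14x ⇒ -4/7x=2 ⇒ x=2/(-4/7)=-3.5000
Confirm numerically:
  x=-3.322: |R|=0.94058 <1
  x=-3.159: |R|=0.88380 <1
  x=-1.778: |R|=0.28747 <1
  x=-3.870: |R|=1.11558 >1
  x=-3.623: |R|=1.03957 >1
Interval (-3.5000, 0).

left endpoint -3.5000.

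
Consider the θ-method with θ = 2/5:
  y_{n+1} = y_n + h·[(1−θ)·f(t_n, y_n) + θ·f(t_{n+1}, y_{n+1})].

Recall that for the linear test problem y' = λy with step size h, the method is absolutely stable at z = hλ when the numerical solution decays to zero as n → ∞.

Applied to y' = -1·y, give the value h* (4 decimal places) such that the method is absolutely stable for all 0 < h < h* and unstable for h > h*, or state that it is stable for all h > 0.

On y'=λy, z=hλ:
  y_{n+1} = y_n + z·[3/5·y_n + 2/5·y_{n+1}] ⇒ (1 − 2/5z)y_{n+1} = (1 + 3/5z)y_n
  Hence R(z) = (1 + 3/5z)/(1 − 2/5z).

Need |R(x)|<1, x<0.
x=-0.69: |R|=0.4592
R=−1: 1+3/5x = −1+2/5x ⇒ -1/5x=2 ⇒ x=2/(-1/5)=-10.0000
Confirm numerically:
  x=-9.551: |R|=0.98137 <1
  x=-7.879: |R|=0.89782 <1
  x=-7.351: |R|=0.86555 <1
  x=-10.372: |R|=1.01445 >1
  x=-10.358: |R|=1.01392 >1
Interval (-10.0000, 0).

(-10.0000,0); λ=-1 ⇒ h* = (10)/1 = 10.0000.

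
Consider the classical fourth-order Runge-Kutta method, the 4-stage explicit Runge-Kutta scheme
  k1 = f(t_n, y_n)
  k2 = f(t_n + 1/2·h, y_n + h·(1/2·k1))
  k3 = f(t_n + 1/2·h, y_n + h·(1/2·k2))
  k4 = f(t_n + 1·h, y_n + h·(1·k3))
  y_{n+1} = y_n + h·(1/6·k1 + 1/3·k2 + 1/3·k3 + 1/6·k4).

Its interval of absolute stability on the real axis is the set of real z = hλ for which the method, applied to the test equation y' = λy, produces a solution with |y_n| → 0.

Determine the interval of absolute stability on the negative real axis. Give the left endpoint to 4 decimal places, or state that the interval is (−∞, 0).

(-2.7853, 0).

Set f=λy, z=hλ:
  order 4, 4-stage ⇒ R(z)=1+z+z^2/2+z^3/6+z^4/24
  (e.g. R(-0.78)=0.46053, |R|=0.46053)

Boundary: |R(x)|=1, x<0.
x=-0.78: |R|=0.4605
|R(-1.82)|=0.2886 |R(-0.94)|=0.3959 |R(-0.67)|=0.5127
Bisect:
  x_lo=-3.5131 |R|=2.7782  x_hi=-0.2524 |R|=0.7770
  mid=-1.88273 |R|=0.30086 →hi
  mid=-2.69791 |R|=0.87605 →hi
  mid=-3.10550 |R|=1.60030 →lo
  mid=-2.90170 |R|=1.19017 →lo
  mid=-2.79981 |R|=1.02210 →lo
  mid=-2.74886 |R|=0.94644 →hi
  mid=-2.77433 |R|=0.98360 →hi
  mid=-2.78707 |R|=1.00268 →lo
  mid=-2.78070 |R|=0.99310 →hi
  ...
  [-2.78548,-2.78528] ⇒ x*=-2.7853
Stable set (-2.7853, 0).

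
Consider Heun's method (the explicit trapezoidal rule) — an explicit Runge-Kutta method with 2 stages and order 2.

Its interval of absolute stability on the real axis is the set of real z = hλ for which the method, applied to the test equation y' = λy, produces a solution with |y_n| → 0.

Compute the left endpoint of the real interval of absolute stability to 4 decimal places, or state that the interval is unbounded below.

left endpoint -2.0000.

Test eqn y'=λy, z=hλ:
  order 2, 2-stage ⇒ R(z)=1+z+z^2/2
  (e.g. R(-0.9)=0.50500, |R|=0.50500)

Find x<0 with |R(x)|<1.
x=-0.9: |R|=0.5050
|R(-2.35)|=1.4113 |R(-2.04)|=1.0408 |R(-1.75)|=0.7812
Bisect:
  x_lo=-2.5712 |R|=1.7343  x_hi=-0.2598 |R|=0.7740
  mid=-1.41548 |R|=0.58631 →hi
  mid=-1.99332 |R|=0.99334 →hi
  mid=-2.28224 |R|=1.32207 →lo
  mid=-2.13778 |R|=1.14728 →lo
  mid=-2.06555 |R|=1.06770 →lo
  mid=-2.02944 |R|=1.02987 →lo
  mid=-2.01138 |R|=1.01144 →lo
  mid=-2.00235 |R|=1.00235 →lo
  mid=-1.99784 |R|=0.99784 →hi
  mid=-2.00009 |R|=1.00009 →lo
  ...
  [-2.00009,-1.99995] ⇒ x*=-2.0000
Interval (-2.0000, 0).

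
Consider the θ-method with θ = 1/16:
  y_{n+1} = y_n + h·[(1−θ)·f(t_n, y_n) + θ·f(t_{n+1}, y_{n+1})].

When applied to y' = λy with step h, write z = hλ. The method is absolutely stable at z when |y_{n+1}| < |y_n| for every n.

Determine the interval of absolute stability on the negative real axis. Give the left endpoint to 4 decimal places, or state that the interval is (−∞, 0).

On y'=λy, z=hλ:
  y_{n+1} = y_n + z·[15/16·y_n + 1/16·y_{n+1}] ⇒ (1 − 1/16z)y_{n+1} = (1 + 15/16z)y_n
  R(z) = (1 + 15/16z)/(1 − 1/16z).

Need |R(x)|<1, x<0.
x=-0.95: |R|=0.1032
R=−1: 1+15/16x = −1+1/16x ⇒ -7/8x=2 ⇒ x=2/(-7/8)=-2.2857
Confirm numerically:
  x=-2.057: |R|=0.82267 <1
  x=-1.383: |R|=0.27297 <1
  x=-0.969: |R|=0.08633 <1
  x=-2.578: |R|=1.22026 >1
  x=-2.374: |R|=1.06727 >1
So |R|<1 on (-2.2857, 0).

(-2.2857, 0).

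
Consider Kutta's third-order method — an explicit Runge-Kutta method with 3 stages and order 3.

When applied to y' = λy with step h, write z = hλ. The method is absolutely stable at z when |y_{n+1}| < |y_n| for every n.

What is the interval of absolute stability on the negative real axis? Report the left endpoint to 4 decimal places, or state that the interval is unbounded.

z∈(-2.5127,0).

Set f=λy, z=hλ:
  order 3, 3-stage ⇒ R(z)=1+z+z^2/2+z^3/6
  (e.g. R(-0.56)=0.56753, |R|=0.56753)

Need |R(x)|<1, x<0.
x=-0.56: |R|=0.5675
|R(-2.4)|=0.8240 |R(-2.37)|=0.7802 |R(-0.66)|=0.5099
Bisect:
  x_lo=-3.2323 |R|=2.6367  x_hi=-0.3645 |R|=0.6939
  mid=-1.79839 |R|=0.15068 →hi
  mid=-2.51534 |R|=1.00427 →lo
  mid=-2.15687 |R|=0.50315 →hi
  mid=-2.33610 |R|=0.73224 →hi
  mid=-2.42572 |R|=0.86253 →hi
  mid=-2.47053 |R|=0.93192 →hi
  mid=-2.49293 |R|=0.96772 →hi
  mid=-2.50413 |R|=0.98590 →hi
  ...
  [-2.51289,-2.51271] ⇒ x*=-2.5127
Interval (-2.5127, 0).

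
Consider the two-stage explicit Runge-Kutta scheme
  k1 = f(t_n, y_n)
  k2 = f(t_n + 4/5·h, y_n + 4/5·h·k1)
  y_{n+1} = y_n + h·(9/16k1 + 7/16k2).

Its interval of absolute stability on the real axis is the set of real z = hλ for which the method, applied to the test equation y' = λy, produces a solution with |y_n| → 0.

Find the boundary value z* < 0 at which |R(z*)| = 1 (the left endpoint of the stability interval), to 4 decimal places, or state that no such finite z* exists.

With y'=λy (z=hλ):
  k1=λy_n ⇒ h·k1=z·y_n;  k2=λ(1+4/5z)y_n ⇒ h·k2=z(1+4/5z)y_n
  y_{n+1}/y_n = 1 + 9/16z + 7/16z(1+4/5z) = 1 + z + 7/20z²
  Hence R(z) = 1 + z + 7/20z².

Find x<0 with |R(x)|<1.
x=-1.07: |R|=0.3307
R=1: x+7/20x²=0 ⇒ x=−20/7=-2.8571; min R=1−1/(4·7/20)=0.2857>−1
Confirm numerically:
  x=-2.121: |R|=0.45352 <1
  x=-1.855: |R|=0.34936 <1
  x=-1.369: |R|=0.28696 <1
  x=-3.159: |R|=1.33375 >1
  x=-3.075: |R|=1.23447 >1
  x=-3.038: |R|=1.19231 >1
Interval (-2.8571, 0).

left endpoint -2.8571.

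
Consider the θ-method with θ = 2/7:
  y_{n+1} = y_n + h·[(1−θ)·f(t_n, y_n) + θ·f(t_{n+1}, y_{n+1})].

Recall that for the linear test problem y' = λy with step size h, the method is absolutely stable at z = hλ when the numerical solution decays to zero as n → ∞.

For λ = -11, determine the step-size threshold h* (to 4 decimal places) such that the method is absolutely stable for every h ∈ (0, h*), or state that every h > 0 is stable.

(-4.6667,0); λ=-11 ⇒ h* = (14/3)/11 = 0.4242.

Set f=λy, z=hλ:
  y_{n+1} = y_n + z·[5/7·y_n + 2/7·y_{n+1}] ⇒ (1 − 2/7z)y_{n+1} = (1 + 5/7z)y_n
  so R(z) = (1 + 5/7z)/(1 − 2/7z).

Boundary: |R(x)|=1, x<0.
x=-0.32: |R|=0.7068
R=−1: 1+5/7x = −1+2/7x ⇒ -3/7x=2 ⇒ x=2/(-3/7)=-4.6667
Confirm numerically:
  x=-4.319: |R|=0.93330 <1
  x=-4.093: |R|=0.88667 <1
  x=-3.512: |R|=0.75299 <1
  x=-2.252: |R|=0.37031 <1
  x=-5.035: |R|=1.06473 >1
  x=-4.919: |R|=1.04496 >1
  x=-4.814: |R|=1.02658 >1
Interval (-4.6667, 0).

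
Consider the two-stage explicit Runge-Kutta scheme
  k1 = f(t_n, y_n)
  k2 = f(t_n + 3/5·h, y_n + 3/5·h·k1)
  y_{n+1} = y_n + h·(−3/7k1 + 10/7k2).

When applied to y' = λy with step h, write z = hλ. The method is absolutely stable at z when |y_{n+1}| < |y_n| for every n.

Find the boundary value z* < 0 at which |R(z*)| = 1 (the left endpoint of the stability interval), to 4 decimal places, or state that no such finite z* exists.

z* = -1.1667.

With y'=λy (z=hλ):
  k1=λy_n ⇒ h·k1=z·y_n;  k2=λ(1+3/5z)y_n ⇒ h·k2=z(1+3/5z)y_n
  y_{n+1}/y_n = 1 − 3/7z + 10/7z(1+3/5z) = 1 + z + 6/7z²
  ⇒ R(z) = 1 + z + 6/7z².

Find x<0 with |R(x)|<1.
x=-0.5: |R|=0.7143
R=1: x+6/7x²=0 ⇒ x=−7/6=-1.1667; min R=1−1/(4·6/7)=0.7083>−1
Confirm numerically:
  x=-0.696: |R|=0.71921 <1
  x=-0.688: |R|=0.71772 <1
  x=-0.516: |R|=0.71222 <1
  x=-1.752: |R|=1.87900 >1
  x=-1.478: |R|=1.39441 >1
Stable set (-1.1667, 0).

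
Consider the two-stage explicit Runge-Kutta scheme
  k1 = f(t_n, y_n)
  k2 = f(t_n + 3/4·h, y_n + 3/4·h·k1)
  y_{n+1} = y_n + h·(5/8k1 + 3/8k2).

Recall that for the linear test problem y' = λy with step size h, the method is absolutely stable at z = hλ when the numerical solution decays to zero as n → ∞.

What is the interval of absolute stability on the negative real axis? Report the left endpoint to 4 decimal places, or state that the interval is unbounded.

On y'=λy, z=hλ:
  k1=λy_n ⇒ h·k1=z·y_n;  k2=λ(1+3/4z)y_n ⇒ h·k2=z(1+3/4z)y_n
  y_{n+1}/y_n = 1 + 5/8z + 3/8z(1+3/4z) = 1 + z + 9/32z²
  R(z) = 1 + z + 9/32z².

Find x<0 with |R(x)|<1.
x=-1.43: |R|=0.1451
R=1: x+9/32x²=0 ⇒ x=−32/9=-3.5556; min R=1−1/(4·9/32)=0.1111>−1
Confirm numerically:
  x=-2.894: |R|=0.46154 <1
  x=-1.961: |R|=0.12055 <1
  x=-1.668: |R|=0.11450 <1
  x=-1.620: |R|=0.11811 <1
  x=-3.900: |R|=1.37781 >1
  x=-3.843: |R|=1.31068 >1
So |R|<1 on (-3.5556, 0).

z∈(-3.5556,0).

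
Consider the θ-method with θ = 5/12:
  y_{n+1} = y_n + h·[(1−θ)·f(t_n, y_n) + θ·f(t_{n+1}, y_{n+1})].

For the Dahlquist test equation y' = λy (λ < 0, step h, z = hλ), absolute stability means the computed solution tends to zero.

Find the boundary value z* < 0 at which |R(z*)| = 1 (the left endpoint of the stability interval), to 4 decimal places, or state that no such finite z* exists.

Test eqn y'=λy, z=hλ:
  y_{n+1} = y_n + z·[7/12·y_n + 5/12·y_{n+1}] ⇒ (1 − 5/12z)y_{n+1} = (1 + 7/12z)y_n
  Hence R(z) = (1 + 7/12z)/(1 − 5/12z).

Need |R(x)|<1, x<0.
x=-1.41: |R|=0.1118
R=−1: 1+7/12x = −1+5/12x ⇒ -1/6x=2 ⇒ x=2/(-1/6)=-12.0000
Confirm numerically:
  x=-10.742: |R|=0.96171 <1
  x=-10.411: |R|=0.95039 <1
  x=-6.371: |R|=0.74329 <1
  x=-5.187: |R|=0.64081 <1
  x=-12.586: |R|=1.01564 >1
  x=-12.363: |R|=1.00984 >1
  x=-12.253: |R|=1.00691 >1
Interval (-12.0000, 0).

z* = -12.0000.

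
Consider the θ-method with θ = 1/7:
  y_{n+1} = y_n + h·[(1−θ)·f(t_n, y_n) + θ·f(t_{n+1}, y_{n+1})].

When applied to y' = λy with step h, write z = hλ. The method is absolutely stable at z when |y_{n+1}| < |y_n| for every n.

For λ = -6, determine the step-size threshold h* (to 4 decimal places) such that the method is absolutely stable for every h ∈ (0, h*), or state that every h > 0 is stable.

(-2.8000,0); λ=-6 ⇒ h* = (14/5)/6 = 0.4667.

On y'=λy, z=hλ:
  y_{n+1} = y_n + z·[6/7·y_n + 1/7·y_{n+1}] ⇒ (1 − 1/7z)y_{n+1} = (1 + 6/7z)y_n
  ⇒ R(z) = (1 + 6/7z)/(1 − 1/7z).

Boundary: |R(x)|=1, x<0.
x=-1.01: |R|=0.1174
R=−1: 1+6/7x = −1+1/7x ⇒ -5/7x=2 ⇒ x=2/(-5/7)=-2.8000
Confirm numerically:
  x=-2.490: |R|=0.83667 <1
  x=-1.679: |R|=0.35419 <1
  x=-1.530: |R|=0.25557 <1
  x=-3.019: |R|=1.10929 >1
  x=-2.863: |R|=1.03194 >1
  x=-2.843: |R|=1.02184 >1
Stable set (-2.8000, 0).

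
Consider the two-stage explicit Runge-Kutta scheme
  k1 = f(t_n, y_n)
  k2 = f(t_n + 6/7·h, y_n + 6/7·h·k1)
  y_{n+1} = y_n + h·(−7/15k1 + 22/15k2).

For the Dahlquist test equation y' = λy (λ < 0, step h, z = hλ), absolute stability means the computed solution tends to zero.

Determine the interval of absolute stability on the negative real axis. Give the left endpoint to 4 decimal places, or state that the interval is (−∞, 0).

On y'=λy, z=hλ:
  k1=λy_n ⇒ h·k1=z·y_n;  k2=λ(1+6/7z)y_n ⇒ h·k2=z(1+6/7z)y_n
  y_{n+1}/y_n = 1 − 7/15z + 22/15z(1+6/7z) = 1 + z + 44/35z²
  Hence R(z) = 1 + z + 44/35z².

Need |R(x)|<1, x<0.
x=-0.43: |R|=0.8024
R=1: x+44/35x²=0 ⇒ x=−35/44=-0.7955; min R=1−1/(4·44/35)=0.8011>−1
Confirm numerically:
  x=-0.689: |R|=0.90779 <1
  x=-0.617: |R|=0.86158 <1
  x=-0.498: |R|=0.81378 <1
  x=-0.351: |R|=0.80388 <1
  x=-1.329: |R|=1.89142 >1
  x=-0.961: |R|=1.20000 >1
Stable set (-0.7955, 0).

z∈(-0.7955,0).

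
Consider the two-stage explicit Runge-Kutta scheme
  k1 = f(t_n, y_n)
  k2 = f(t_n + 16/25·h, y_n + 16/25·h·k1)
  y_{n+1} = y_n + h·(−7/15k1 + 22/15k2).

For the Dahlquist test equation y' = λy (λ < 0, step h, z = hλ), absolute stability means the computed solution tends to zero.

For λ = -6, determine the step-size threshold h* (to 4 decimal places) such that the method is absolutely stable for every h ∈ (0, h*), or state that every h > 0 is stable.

Test eqn y'=λy, z=hλ:
  k1=λy_n ⇒ h·k1=z·y_n;  k2=λ(1+16/25z)y_n ⇒ h·k2=z(1+16/25z)y_n
  y_{n+1}/y_n = 1 − 7/15z + 22/15z(1+16/25z) = 1 + z + 352/375z²
  Hence R(z) = 1 + z + 352/375z².

Boundary: |R(x)|=1, x<0.
x=-0.6: |R|=0.7379
R=1: x+352/375x²=0 ⇒ x=−375/352=-1.0653; min R=1−1/(4·352/375)=0.7337>−1
Confirm numerically:
  x=-0.721: |R|=0.76696 <1
  x=-0.663: |R|=0.74961 <1
  x=-0.598: |R|=0.73767 <1
  x=-0.458: |R|=0.73890 <1
  x=-1.536: |R|=1.67859 >1
  x=-1.325: |R|=1.32295 >1
Stable set (-1.0653, 0).

(-1.0653,0); λ=-6 ⇒ h* = (375/352)/6 = 0.1776.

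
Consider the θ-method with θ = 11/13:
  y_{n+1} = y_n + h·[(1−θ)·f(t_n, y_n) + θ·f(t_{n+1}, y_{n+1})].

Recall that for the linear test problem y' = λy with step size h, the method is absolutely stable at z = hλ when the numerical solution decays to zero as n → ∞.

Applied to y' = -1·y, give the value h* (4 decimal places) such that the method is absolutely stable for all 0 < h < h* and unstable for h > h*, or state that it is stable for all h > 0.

With y'=λy (z=hλ):
  y_{n+1} = y_n + z·[2/13·y_n + 11/13·y_{n+1}] ⇒ (1 − 11/13z)y_{n+1} = (1 + 2/13z)y_n
  Hence R(z) = (1 + 2/13z)/(1 − 11/13z).

Boundary: |R(x)|=1, x<0.
x=-0.76: |R|=0.5375
x=-2: |R|=0.2571
x=-10: |R|=0.0569
x=-100: |R|=0.1680
θ=11/13≥1/2 ⇒ |1+2/13x|<|1−11/13x| ∀x<0 ⇒ interval (−∞,0).

unbounded; (−∞, 0). Any h>0 works for λ=-1.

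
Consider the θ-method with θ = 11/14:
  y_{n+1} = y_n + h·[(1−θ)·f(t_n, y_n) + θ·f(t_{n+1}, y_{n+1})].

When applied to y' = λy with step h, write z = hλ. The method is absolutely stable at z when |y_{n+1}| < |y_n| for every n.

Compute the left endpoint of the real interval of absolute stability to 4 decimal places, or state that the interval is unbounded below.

On y'=λy, z=hλ:
  y_{n+1} = y_n + z·[3/14·y_n + 11/14·y_{n+1}] ⇒ (1 − 11/14z)y_{n+1} = (1 + 3/14z)y_n
  so R(z) = (1 + 3/14z)/(1 − 11/14z).

Find x<0 with |R(x)|<1.
x=-1.19: |R|=0.3850
x=-2: |R|=0.2222
x=-10: |R|=0.1290
x=-100: |R|=0.2567
θ=11/14≥1/2 ⇒ |1+3/14x|<|1−11/14x| ∀x<0 ⇒ interval (−∞,0).

(−∞, 0) — no finite endpoint.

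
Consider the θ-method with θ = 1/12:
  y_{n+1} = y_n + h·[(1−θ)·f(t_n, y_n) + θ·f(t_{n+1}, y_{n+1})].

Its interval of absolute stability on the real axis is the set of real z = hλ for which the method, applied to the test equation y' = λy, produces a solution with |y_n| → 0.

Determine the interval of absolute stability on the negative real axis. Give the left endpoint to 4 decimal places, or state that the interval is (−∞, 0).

On y'=λy, z=hλ:
  y_{n+1} = y_n + z·[11/12·y_n + 1/12·y_{n+1}] ⇒ (1 − 1/12z)y_{n+1} = (1 + 11/12z)y_n
  ⇒ R(z) = (1 + 11/12z)/(1 − 1/12z).

Find x<0 with |R(x)|<1.
x=-1.33: |R|=0.1973
R=−1: 1+11/12x = −1+1/12x ⇒ -5/6x=2 ⇒ x=2/(-5/6)=-2.4000
Confirm numerically:
  x=-1.946: |R|=0.67446 <1
  x=-1.387: |R|=0.24330 <1
  x=-1.209: |R|=0.09834 <1
  x=-2.577: |R|=1.12142 >1
  x=-2.526: |R|=1.08674 >1
  x=-2.484: |R|=1.05800 >1
Interval (-2.4000, 0).

z∈(-2.4000,0).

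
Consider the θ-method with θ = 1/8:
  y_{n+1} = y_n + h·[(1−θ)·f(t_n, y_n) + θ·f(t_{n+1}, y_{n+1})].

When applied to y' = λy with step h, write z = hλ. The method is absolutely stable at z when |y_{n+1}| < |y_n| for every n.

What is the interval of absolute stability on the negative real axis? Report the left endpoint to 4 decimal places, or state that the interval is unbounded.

(-2.6667, 0).

Set f=λy, z=hλ:
  y_{n+1} = y_n + z·[7/8·y_n + 1/8·y_{n+1}] ⇒ (1 − 1/8z)y_{n+1} = (1 + 7/8z)y_n
  ⇒ R(z) = (1 + 7/8z)/(1 − 1/8z).

Solve |R(x)|<1 on ℝ⁻.
x=-0.65: |R|=0.3988
R=−1: 1+7/8x = −1+1/8x ⇒ -3/4x=2 ⇒ x=2/(-3/4)=-2.6667
Confirm numerically:
  x=-2.615: |R|=0.97080 <1
  x=-1.801: |R|=0.47005 <1
  x=-1.366: |R|=0.16677 <1
  x=-2.797: |R|=1.07243 >1
  x=-2.717: |R|=1.02818 >1
Stable set (-2.6667, 0).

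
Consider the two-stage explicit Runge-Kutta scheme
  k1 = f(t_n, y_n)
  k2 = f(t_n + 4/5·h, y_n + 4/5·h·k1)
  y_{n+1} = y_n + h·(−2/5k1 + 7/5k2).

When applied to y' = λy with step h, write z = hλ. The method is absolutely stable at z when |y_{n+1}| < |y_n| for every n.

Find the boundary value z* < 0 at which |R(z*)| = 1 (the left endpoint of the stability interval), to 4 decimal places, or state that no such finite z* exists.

Test eqn y'=λy, z=hλ:
  k1=λy_n ⇒ h·k1=z·y_n;  k2=λ(1+4/5z)y_n ⇒ h·k2=z(1+4/5z)y_n
  y_{n+1}/y_n = 1 − 2/5z + 7/5z(1+4/5z) = 1 + z + 28/25z²
  Hence R(z) = 1 + z + 28/25z².

Solve |R(x)|<1 on ℝ⁻.
x=-0.84: |R|=0.9503
R=1: x+28/25x²=0 ⇒ x=−25/28=-0.8929; min R=1−1/(4·28/25)=0.7768>−1
Confirm numerically:
  x=-0.813: |R|=0.92729 <1
  x=-0.794: |R|=0.91209 <1
  x=-0.533: |R|=0.78518 <1
  x=-1.328: |R|=1.64721 >1
  x=-1.292: |R|=1.57758 >1
  x=-1.098: |R|=1.25228 >1
So |R|<1 on (-0.8929, 0).

z* = -0.8929.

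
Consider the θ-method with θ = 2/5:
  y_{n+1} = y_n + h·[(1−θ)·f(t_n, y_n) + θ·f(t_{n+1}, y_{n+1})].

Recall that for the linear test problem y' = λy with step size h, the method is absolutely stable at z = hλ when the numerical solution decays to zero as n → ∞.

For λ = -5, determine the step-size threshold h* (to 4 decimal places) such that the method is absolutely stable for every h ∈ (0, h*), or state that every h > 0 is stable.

(-10.0000,0); λ=-5 ⇒ h* = (10)/5 = 2.0000.

On y'=λy, z=hλ:
  y_{n+1} = y_n + z·[3/5·y_n + 2/5·y_{n+1}] ⇒ (1 − 2/5z)y_{n+1} = (1 + 3/5z)y_n
  ⇒ R(z) = (1 + 3/5z)/(1 − 2/5z).

Find x<0 with |R(x)|<1.
x=-0.96: |R|=0.3064
R=−1: 1+3/5x = −1+2/5x ⇒ -1/5x=2 ⇒ x=2/(-1/5)=-10.0000
Confirm numerically:
  x=-9.602: |R|=0.98356 <1
  x=-9.201: |R|=0.96586 <1
  x=-8.155: |R|=0.91342 <1
  x=-7.404: |R|=0.86894 <1
  x=-10.286: |R|=1.01118 >1
  x=-10.126: |R|=1.00499 >1
Interval (-10.0000, 0).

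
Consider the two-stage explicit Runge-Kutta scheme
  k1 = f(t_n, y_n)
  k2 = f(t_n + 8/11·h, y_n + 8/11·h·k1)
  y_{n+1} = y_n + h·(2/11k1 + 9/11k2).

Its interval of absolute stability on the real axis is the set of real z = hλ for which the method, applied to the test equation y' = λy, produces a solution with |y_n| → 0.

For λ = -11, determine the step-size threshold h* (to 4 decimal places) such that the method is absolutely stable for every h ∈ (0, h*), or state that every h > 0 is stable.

Test eqn y'=λy, z=hλ:
  k1=λy_n ⇒ h·k1=z·y_n;  k2=λ(1+8/11z)y_n ⇒ h·k2=z(1+8/11z)y_n
  y_{n+1}/y_n = 1 + 2/11z + 9/11z(1+8/11z) = 1 + z + 72/121z²
  R(z) = 1 + z + 72/121z².

Need |R(x)|<1, x<0.
x=-1.55: |R|=0.8796
R=1: x+72/121x²=0 ⇒ x=−121/72=-1.6806; min R=1−1/(4·72/121)=0.5799>−1
Confirm numerically:
  x=-1.411: |R|=0.77368 <1
  x=-1.013: |R|=0.59761 <1
  x=-0.674: |R|=0.59631 <1
  x=-2.197: |R|=1.67515 >1
  x=-2.176: |R|=1.64151 >1
  x=-1.893: |R|=1.23930 >1
So |R|<1 on (-1.6806, 0).

(-1.6806,0); λ=-11 ⇒ h* = (121/72)/11 = 0.1528.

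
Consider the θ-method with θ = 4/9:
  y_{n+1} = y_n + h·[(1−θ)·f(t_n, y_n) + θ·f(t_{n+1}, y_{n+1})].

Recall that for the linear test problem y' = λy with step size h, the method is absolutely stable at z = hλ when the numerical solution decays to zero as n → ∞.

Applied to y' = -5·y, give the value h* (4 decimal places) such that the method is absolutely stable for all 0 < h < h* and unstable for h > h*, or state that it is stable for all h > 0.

(-18.0000,0); λ=-5 ⇒ h* = (18)/5 = 3.6000.

Test eqn y'=λy, z=hλ:
  y_{n+1} = y_n + z·[5/9·y_n + 4/9·y_{n+1}] ⇒ (1 − 4/9z)y_{n+1} = (1 + 5/9z)y_n
  so R(z) = (1 + 5/9z)/(1 − 4/9z).

Need |R(x)|<1, x<0.
x=-1.5: |R|=0.1000
R=−1: 1+5/9x = −1+4/9x ⇒ -1/9x=2 ⇒ x=2/(-1/9)=-18.0000
Confirm numerically:
  x=-15.232: |R|=0.96042 <1
  x=-12.978: |R|=0.91755 <1
  x=-8.261: |R|=0.76836 <1
  x=-7.529: |R|=0.73231 <1
  x=-18.554: |R|=1.00666 >1
  x=-18.030: |R|=1.00037 >1
Interval (-18.0000, 0).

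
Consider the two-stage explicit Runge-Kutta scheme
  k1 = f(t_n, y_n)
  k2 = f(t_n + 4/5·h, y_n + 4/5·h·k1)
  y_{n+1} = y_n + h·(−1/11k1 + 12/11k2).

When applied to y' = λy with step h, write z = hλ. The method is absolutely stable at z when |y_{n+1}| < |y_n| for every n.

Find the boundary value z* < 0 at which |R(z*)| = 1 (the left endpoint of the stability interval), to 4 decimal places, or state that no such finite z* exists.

z* = -1.1458.

With y'=λy (z=hλ):
  k1=λy_n ⇒ h·k1=z·y_n;  k2=λ(1+4/5z)y_n ⇒ h·k2=z(1+4/5z)y_n
  y_{n+1}/y_n = 1 − 1/11z + 12/11z(1+4/5z) = 1 + z + 48/55z²
  so R(z) = 1 + z + 48/55z².

Boundary: |R(x)|=1, x<0.
x=-1.22: |R|=1.0790
R=1: x+48/55x²=0 ⇒ x=−55/48=-1.1458; min R=1−1/(4·48/55)=0.7135>−1
Confirm numerically:
  x=-1.124: |R|=0.97858 <1
  x=-1.009: |R|=0.87951 <1
  x=-0.688: |R|=0.72510 <1
  x=-1.722: |R|=1.86588 >1
  x=-1.562: |R|=1.56732 >1
So |R|<1 on (-1.1458, 0).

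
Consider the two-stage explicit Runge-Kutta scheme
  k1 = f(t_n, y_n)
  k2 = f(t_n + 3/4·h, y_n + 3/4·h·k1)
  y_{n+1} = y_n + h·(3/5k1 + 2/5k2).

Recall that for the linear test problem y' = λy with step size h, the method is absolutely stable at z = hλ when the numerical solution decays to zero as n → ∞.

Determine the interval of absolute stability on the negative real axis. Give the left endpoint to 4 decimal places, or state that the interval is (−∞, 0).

z∈(-3.3333,0).

With y'=λy (z=hλ):
  k1=λy_n ⇒ h·k1=z·y_n;  k2=λ(1+3/4z)y_n ⇒ h·k2=z(1+3/4z)y_n
  y_{n+1}/y_n = 1 + 3/5z + 2/5z(1+3/4z) = 1 + z + 3/10z²
  Hence R(z) = 1 + z + 3/10z².

Need |R(x)|<1, x<0.
x=-0.57: |R|=0.5275
R=1: x+3/10x²=0 ⇒ x=−10/3=-3.3333; min R=1−1/(4·3/10)=0.1667>−1
Confirm numerically:
  x=-3.059: |R|=0.74824 <1
  x=-2.625: |R|=0.44219 <1
  x=-1.857: |R|=0.17753 <1
  x=-3.760: |R|=1.48128 >1
  x=-3.667: |R|=1.36707 >1
  x=-3.582: |R|=1.26722 >1
Stable set (-3.3333, 0).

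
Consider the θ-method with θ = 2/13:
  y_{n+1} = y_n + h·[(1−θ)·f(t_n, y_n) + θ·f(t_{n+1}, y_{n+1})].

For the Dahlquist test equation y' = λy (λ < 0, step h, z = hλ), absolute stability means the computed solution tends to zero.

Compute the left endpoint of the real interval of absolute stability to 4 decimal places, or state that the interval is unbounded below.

With y'=λy (z=hλ):
  y_{n+1} = y_n + z·[11/13·y_n + 2/13·y_{n+1}] ⇒ (1 − 2/13z)y_{n+1} = (1 + 11/13z)y_n
  so R(z) = (1 + 11/13z)/(1 − 2/13z).

Find x<0 with |R(x)|<1.
x=-1.49: |R|=0.2121
R=−1: 1+11/13x = −1+2/13x ⇒ -9/13x=2 ⇒ x=2/(-9/13)=-2.8889
Confirm numerically:
  x=-2.548: |R|=0.83046 <1
  x=-2.387: |R|=0.74586 <1
  x=-2.044: |R|=0.55501 <1
  x=-1.312: |R|=0.09165 <1
  x=-3.471: |R|=1.26271 >1
  x=-3.356: |R|=1.21327 >1
  x=-3.166: |R|=1.12901 >1
Stable set (-2.8889, 0).

left endpoint -2.8889.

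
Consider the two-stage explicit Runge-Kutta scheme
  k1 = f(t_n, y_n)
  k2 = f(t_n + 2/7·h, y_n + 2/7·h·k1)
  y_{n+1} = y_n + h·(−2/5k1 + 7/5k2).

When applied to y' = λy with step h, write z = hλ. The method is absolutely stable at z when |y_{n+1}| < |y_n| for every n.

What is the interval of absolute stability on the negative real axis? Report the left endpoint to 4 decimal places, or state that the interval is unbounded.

z∈(-2.5000,0).

With y'=λy (z=hλ):
  k1=λy_n ⇒ h·k1=z·y_n;  k2=λ(1+2/7z)y_n ⇒ h·k2=z(1+2/7z)y_n
  y_{n+1}/y_n = 1 − 2/5z + 7/5z(1+2/7z) = 1 + z + 2/5z²
  Hence R(z) = 1 + z + 2/5z².

Find x<0 with |R(x)|<1.
x=-1.41: |R|=0.3852
R=1: x+2/5x²=0 ⇒ x=−5/2=-2.5000; min R=1−1/(4·2/5)=0.3750>−1
Confirm numerically:
  x=-2.455: |R|=0.95581 <1
  x=-2.355: |R|=0.86341 <1
  x=-2.014: |R|=0.60848 <1
  x=-1.040: |R|=0.39264 <1
  x=-2.844: |R|=1.39133 >1
  x=-2.830: |R|=1.37356 >1
  x=-2.727: |R|=1.24761 >1
So |R|<1 on (-2.5000, 0).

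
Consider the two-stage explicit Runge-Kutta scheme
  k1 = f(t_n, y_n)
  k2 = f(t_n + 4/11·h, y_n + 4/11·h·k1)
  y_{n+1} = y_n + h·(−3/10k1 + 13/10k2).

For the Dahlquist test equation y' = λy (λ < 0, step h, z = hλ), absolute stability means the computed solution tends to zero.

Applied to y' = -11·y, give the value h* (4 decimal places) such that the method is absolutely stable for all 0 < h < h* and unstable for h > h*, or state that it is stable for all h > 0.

(-2.1154,0); λ=-11 ⇒ h* = (55/26)/11 = 0.1923.

With y'=λy (z=hλ):
  k1=λy_n ⇒ h·k1=z·y_n;  k2=λ(1+4/11z)y_n ⇒ h·k2=z(1+4/11z)y_n
  y_{n+1}/y_n = 1 − 3/10z + 13/10z(1+4/11z) = 1 + z + 26/55z²
  ⇒ R(z) = 1 + z + 26/55z².

Solve |R(x)|<1 on ℝ⁻.
x=-0.94: |R|=0.4777
R=1: x+26/55x²=0 ⇒ x=−55/26=-2.1154; min R=1−1/(4·26/55)=0.4712>−1
Confirm numerically:
  x=-1.884: |R|=0.79392 <1
  x=-1.558: |R|=0.58948 <1
  x=-1.120: |R|=0.47299 <1
  x=-2.587: |R|=1.57676 >1
  x=-2.362: |R|=1.27537 >1
So |R|<1 on (-2.1154, 0).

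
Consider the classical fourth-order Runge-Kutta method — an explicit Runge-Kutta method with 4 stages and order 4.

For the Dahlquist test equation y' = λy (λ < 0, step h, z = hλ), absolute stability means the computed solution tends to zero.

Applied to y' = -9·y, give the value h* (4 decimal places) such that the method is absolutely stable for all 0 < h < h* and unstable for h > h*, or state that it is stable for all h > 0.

On y'=λy, z=hλ:
  order 4, 4-stage ⇒ R(z)=1+z+z^2/2+z^3/6+z^4/24
  (e.g. R(-1.79)=0.28392, |R|=0.28392)

Find x<0 with |R(x)|<1.
x=-1.79: |R|=0.2839
|R(-2.96)|=1.2970 |R(-1.89)|=0.3025 |R(-1.14)|=0.3332
Bisect:
  x_lo=-3.2267 |R|=1.8966  x_hi=-0.3819 |R|=0.6826
  mid=-1.80431 |R|=0.28606 →hi
  mid=-2.51549 |R|=0.66380 →hi
  mid=-2.87109 |R|=1.13724 →lo
  mid=-2.69329 |R|=0.86992 →hi
  mid=-2.78219 |R|=0.99533 →hi
  mid=-2.82664 |R|=1.06414 →lo
  mid=-2.80441 |R|=1.02921 →lo
  mid=-2.79330 |R|=1.01214 →lo
  mid=-2.78774 |R|=1.00370 →lo
  mid=-2.78497 |R|=0.99951 →hi
  ...
  [-2.78531,-2.78514] ⇒ x*=-2.7853
Stable set (-2.7853, 0).

(-2.7853,0); λ=-9 ⇒ h* = 0.3095.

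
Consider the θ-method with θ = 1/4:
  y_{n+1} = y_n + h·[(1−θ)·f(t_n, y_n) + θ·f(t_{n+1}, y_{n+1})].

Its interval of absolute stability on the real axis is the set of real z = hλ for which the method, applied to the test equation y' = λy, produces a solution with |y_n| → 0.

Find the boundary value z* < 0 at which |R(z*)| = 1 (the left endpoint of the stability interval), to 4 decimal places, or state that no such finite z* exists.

left endpoint -4.0000.

Set f=λy, z=hλ:
  y_{n+1} = y_n + z·[3/4·y_n + 1/4·y_{n+1}] ⇒ (1 − 1/4z)y_{n+1} = (1 + 3/4z)y_n
  ⇒ R(z) = (1 + 3/4z)/(1 − 1/4z).

Find x<0 with |R(x)|<1.
x=-0.39: |R|=0.6446
R=−1: 1+3/4x = −1+1/4x ⇒ -1/2x=2 ⇒ x=2/(-1/2)=-4.0000
Confirm numerically:
  x=-2.238: |R|=0.43508 <1
  x=-1.714: |R|=0.19986 <1
  x=-1.665: |R|=0.17564 <1
  x=-4.422: |R|=1.10021 >1
  x=-4.283: |R|=1.06833 >1
  x=-4.072: |R|=1.01784 >1
Interval (-4.0000, 0).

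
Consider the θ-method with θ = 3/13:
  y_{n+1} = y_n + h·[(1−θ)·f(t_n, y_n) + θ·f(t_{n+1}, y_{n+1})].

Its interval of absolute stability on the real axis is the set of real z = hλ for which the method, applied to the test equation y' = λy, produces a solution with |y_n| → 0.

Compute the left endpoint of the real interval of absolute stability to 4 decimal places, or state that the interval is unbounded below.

left endpoint -3.7143.

Set f=λy, z=hλ:
  y_{n+1} = y_n + z·[10/13·y_n + 3/13·y_{n+1}] ⇒ (1 − 3/13z)y_{n+1} = (1 + 10/13z)y_n
  ⇒ R(z) = (1 + 10/13z)/(1 − 3/13z).

Solve |R(x)|<1 on ℝ⁻.
x=-0.95: |R|=0.2208
R=−1: 1+10/13x = −1+3/13x ⇒ -7/13x=2 ⇒ x=2/(-7/13)=-3.7143
Confirm numerically:
  x=-3.634: |R|=0.97649 <1
  x=-3.024: |R|=0.78108 <1
  x=-2.881: |R|=0.73049 <1
  x=-4.156: |R|=1.12141 >1
  x=-4.012: |R|=1.08324 >1
  x=-3.984: |R|=1.07567 >1
Stable set (-3.7143, 0).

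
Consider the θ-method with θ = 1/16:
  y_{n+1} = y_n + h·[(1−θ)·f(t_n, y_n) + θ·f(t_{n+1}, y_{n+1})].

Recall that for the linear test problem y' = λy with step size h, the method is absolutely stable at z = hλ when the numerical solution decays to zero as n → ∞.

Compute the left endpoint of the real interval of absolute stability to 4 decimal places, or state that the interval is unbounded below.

On y'=λy, z=hλ:
  y_{n+1} = y_n + z·[15/16·y_n + 1/16·y_{n+1}] ⇒ (1 − 1/16z)y_{n+1} = (1 + 15/16z)y_n
  Hence R(z) = (1 + 15/16z)/(1 − 1/16z).

Need |R(x)|<1, x<0.
x=-1.01: |R|=0.0500
R=−1: 1+15/16x = −1+1/16x ⇒ -7/8x=2 ⇒ x=2/(-7/8)=-2.2857
Confirm numerically:
  x=-2.255: |R|=0.97644 <1
  x=-1.694: |R|=0.53182 <1
  x=-1.548: |R|=0.41144 <1
  x=-0.936: |R|=0.11573 <1
  x=-2.550: |R|=1.19946 >1
  x=-2.488: |R|=1.15318 >1
Stable set (-2.2857, 0).

left endpoint -2.2857.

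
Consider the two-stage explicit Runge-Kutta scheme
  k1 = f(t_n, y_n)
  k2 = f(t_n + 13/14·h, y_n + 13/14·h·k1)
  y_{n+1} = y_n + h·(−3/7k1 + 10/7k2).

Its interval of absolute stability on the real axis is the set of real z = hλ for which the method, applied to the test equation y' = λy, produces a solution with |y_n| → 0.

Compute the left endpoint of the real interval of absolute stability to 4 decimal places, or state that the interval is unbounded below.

left endpoint -0.7538.

Test eqn y'=λy, z=hλ:
  k1=λy_n ⇒ h·k1=z·y_n;  k2=λ(1+13/14z)y_n ⇒ h·k2=z(1+13/14z)y_n
  y_{n+1}/y_n = 1 − 3/7z + 10/7z(1+13/14z) = 1 + z + 65/49z²
  Hence R(z) = 1 + z + 65/49z².

Solve |R(x)|<1 on ℝ⁻.
x=-1.31: |R|=1.9665
R=1: x+65/49x²=0 ⇒ x=−49/65=-0.7538; min R=1−1/(4·65/49)=0.8115>−1
Confirm numerically:
  x=-0.702: |R|=0.95172 <1
  x=-0.594: |R|=0.87405 <1
  x=-0.495: |R|=0.83003 <1
  x=-0.460: |R|=0.82069 <1
  x=-1.347: |R|=2.05987 >1
  x=-1.163: |R|=1.63122 >1
  x=-1.138: |R|=1.57992 >1
So |R|<1 on (-0.7538, 0).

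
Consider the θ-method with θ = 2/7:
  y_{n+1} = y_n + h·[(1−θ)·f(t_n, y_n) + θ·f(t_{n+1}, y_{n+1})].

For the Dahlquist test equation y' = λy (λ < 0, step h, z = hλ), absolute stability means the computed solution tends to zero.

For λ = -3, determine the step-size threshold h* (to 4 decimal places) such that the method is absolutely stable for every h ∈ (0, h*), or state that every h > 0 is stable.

With y'=λy (z=hλ):
  y_{n+1} = y_n + z·[5/7·y_n + 2/7·y_{n+1}] ⇒ (1 − 2/7z)y_{n+1} = (1 + 5/7z)y_n
  so R(z) = (1 + 5/7z)/(1 − 2/7z).

Solve |R(x)|<1 on ℝ⁻.
x=-1.18: |R|=0.1175
R=−1: 1+5/7x = −1+2/7x ⇒ -3/7x=2 ⇒ x=2/(-3/7)=-4.6667
Confirm numerically:
  x=-4.643: |R|=0.99564 <1
  x=-2.782: |R|=0.54998 <1
  x=-1.907: |R|=0.23442 <1
  x=-5.250: |R|=1.10000 >1
  x=-5.172: |R|=1.08741 >1
So |R|<1 on (-4.6667, 0).

(-4.6667,0); λ=-3 ⇒ h* = (14/3)/3 = 1.5556.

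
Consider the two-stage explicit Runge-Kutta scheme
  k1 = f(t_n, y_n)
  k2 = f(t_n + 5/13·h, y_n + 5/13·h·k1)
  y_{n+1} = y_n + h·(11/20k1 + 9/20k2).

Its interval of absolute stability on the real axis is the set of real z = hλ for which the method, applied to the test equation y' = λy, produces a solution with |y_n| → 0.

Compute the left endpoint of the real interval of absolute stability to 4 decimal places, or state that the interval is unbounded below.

Set f=λy, z=hλ:
  k1=λy_n ⇒ h·k1=z·y_n;  k2=λ(1+5/13z)y_n ⇒ h·k2=z(1+5/13z)y_n
  y_{n+1}/y_n = 1 + 11/20z + 9/20z(1+5/13z) = 1 + z + 9/52z²
  Hence R(z) = 1 + z + 9/52z².

Solve |R(x)|<1 on ℝ⁻.
x=-1.41: |R|=0.0659
R=1: x+9/52x²=0 ⇒ x=−52/9=-5.7778; min R=1−1/(4·9/52)=-0.4444>−1
Confirm numerically:
  x=-5.399: |R|=0.64605 <1
  x=-4.461: |R|=0.01668 <1
  x=-4.420: |R|=0.03870 <1
  x=-6.101: |R|=1.34130 >1
  x=-6.063: |R|=1.29930 >1
  x=-5.941: |R|=1.16783 >1
Interval (-5.7778, 0).

z* = -5.7778.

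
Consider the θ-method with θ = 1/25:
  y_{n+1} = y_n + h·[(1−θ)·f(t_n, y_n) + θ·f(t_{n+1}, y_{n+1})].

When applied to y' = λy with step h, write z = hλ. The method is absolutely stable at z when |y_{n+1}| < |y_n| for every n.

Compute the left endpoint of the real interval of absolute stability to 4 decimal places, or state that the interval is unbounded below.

With y'=λy (z=hλ):
  y_{n+1} = y_n + z·[24/25·y_n + 1/25·y_{n+1}] ⇒ (1 − 1/25z)y_{n+1} = (1 + 24/25z)y_n
  so R(z) = (1 + 24/25z)/(1 − 1/25z).

Find x<0 with |R(x)|<1.
x=-1.33: |R|=0.2628
R=−1: 1+24/25x = −1+1/25x ⇒ -23/25x=2 ⇒ x=2/(-23/25)=-2.1739
Confirm numerically:
  x=-1.843: |R|=0.71646 <1
  x=-1.815: |R|=0.69215 <1
  x=-1.108: |R|=0.06098 <1
  x=-2.433: |R|=1.21722 >1
  x=-2.364: |R|=1.15977 >1
So |R|<1 on (-2.1739, 0).

z* = -2.1739.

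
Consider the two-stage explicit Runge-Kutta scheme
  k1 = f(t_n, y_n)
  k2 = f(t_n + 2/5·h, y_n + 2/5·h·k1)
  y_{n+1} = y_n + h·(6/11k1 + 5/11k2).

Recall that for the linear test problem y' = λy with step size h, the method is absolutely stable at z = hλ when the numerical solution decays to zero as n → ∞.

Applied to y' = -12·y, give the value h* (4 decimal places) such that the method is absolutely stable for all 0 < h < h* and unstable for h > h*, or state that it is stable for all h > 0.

(-5.5000,0); λ=-12 ⇒ h* = (11/2)/12 = 0.4583.

Set f=λy, z=hλ:
  k1=λy_n ⇒ h·k1=z·y_n;  k2=λ(1+2/5z)y_n ⇒ h·k2=z(1+2/5z)y_n
  y_{n+1}/y_n = 1 + 6/11z + 5/11z(1+2/5z) = 1 + z + 2/11z²
  Hence R(z) = 1 + z + 2/11z².

Find x<0 with |R(x)|<1.
x=-1.15: |R|=0.0905
R=1: x+2/11x²=0 ⇒ x=−11/2=-5.5000; min R=1−1/(4·2/11)=-0.3750>−1
Confirm numerically:
  x=-4.735: |R|=0.34140 <1
  x=-4.720: |R|=0.33062 <1
  x=-4.166: |R|=0.01044 <1
  x=-3.880: |R|=0.14284 <1
  x=-5.881: |R|=1.40739 >1
  x=-5.723: |R|=1.23204 >1
Interval (-5.5000, 0).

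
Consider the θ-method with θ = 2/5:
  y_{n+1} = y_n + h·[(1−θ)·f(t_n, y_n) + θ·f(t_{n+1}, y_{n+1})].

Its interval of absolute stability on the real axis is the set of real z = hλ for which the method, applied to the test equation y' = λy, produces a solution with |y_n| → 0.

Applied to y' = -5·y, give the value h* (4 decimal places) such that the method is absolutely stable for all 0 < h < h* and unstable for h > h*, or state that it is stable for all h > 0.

Test eqn y'=λy, z=hλ:
  y_{n+1} = y_n + z·[3/5·y_n + 2/5·y_{n+1}] ⇒ (1 − 2/5z)y_{n+1} = (1 + 3/5z)y_n
  Hence R(z) = (1 + 3/5z)/(1 − 2/5z).

Find x<0 with |R(x)|<1.
x=-1.71: |R|=0.0154
R=−1: 1+3/5x = −1+2/5x ⇒ -1/5x=2 ⇒ x=2/(-1/5)=-10.0000
Confirm numerically:
  x=-8.385: |R|=0.92582 <1
  x=-8.132: |R|=0.91215 <1
  x=-6.586: |R|=0.81213 <1
  x=-4.267: |R|=0.57640 <1
  x=-10.467: |R|=1.01801 >1
  x=-10.111: |R|=1.00440 >1
  x=-10.093: |R|=1.00369 >1
Interval (-10.0000, 0).

(-10.0000,0); λ=-5 ⇒ h* = (10)/5 = 2.0000.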